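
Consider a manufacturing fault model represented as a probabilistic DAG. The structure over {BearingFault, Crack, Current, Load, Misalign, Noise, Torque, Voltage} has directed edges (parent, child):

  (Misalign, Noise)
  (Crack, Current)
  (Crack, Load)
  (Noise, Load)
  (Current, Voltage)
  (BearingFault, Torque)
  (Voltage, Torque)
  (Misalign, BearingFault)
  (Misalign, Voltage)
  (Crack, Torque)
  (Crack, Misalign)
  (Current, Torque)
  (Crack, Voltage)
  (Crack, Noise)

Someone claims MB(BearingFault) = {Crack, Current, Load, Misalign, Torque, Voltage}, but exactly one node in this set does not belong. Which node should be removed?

BearingFault's parents: Misalign.
Children of BearingFault: Torque.
For each child, the remaining parents (spouses of BearingFault):
  Torque's other parents are Crack, Current, Voltage.
MB(BearingFault) = {Crack, Current, Misalign, Torque, Voltage}.
Load is neither a parent, child, nor co-parent of BearingFault, so it does not belong.

Load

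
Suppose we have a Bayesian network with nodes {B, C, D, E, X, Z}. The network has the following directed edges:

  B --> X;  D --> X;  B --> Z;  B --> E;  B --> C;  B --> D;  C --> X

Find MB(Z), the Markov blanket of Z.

{B}

Recall MB(v) = parents ∪ children ∪ spouses, where spouses are the other parents of v's children.
Z's parents: B.
Z has no children.
With no children, Z has no spouses; the co-parent set is empty.
So the Markov blanket of Z is {B}.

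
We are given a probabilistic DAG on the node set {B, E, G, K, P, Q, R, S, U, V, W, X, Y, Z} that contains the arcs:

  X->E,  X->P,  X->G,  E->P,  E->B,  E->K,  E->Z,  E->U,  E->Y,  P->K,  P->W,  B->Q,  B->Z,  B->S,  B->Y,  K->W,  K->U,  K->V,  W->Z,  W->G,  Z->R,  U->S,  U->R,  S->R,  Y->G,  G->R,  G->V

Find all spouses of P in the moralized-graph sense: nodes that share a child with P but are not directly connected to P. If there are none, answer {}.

Children of P: K, W.
  K: E
  W: K
Excluding nodes already adjacent to P (E, K, W, X), the co-parent-only contribution is {}.

{}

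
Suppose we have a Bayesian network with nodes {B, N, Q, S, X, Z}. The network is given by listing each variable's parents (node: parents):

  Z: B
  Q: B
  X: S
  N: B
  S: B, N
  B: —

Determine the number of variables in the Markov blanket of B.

A node's Markov blanket = Pa ∪ Ch ∪ (parents of Ch other than the node itself).
Parents of B: none.
B's children: N, Q, S, Z.
Co-parents of B (other parents of its children):
  N: —
  Q: —
  S: N
  Z: —
MB(B) = {N, Q, S, Z}, which has 4 nodes.

4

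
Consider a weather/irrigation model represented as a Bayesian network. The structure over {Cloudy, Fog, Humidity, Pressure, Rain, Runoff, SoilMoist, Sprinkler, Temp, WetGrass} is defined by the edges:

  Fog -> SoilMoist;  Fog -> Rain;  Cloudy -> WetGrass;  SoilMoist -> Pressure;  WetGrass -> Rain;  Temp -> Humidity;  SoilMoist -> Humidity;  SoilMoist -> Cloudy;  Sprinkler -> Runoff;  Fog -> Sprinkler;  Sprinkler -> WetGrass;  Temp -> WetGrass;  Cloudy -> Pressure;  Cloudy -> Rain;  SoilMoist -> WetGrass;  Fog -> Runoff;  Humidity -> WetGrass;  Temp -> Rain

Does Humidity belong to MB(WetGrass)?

Yes

Humidity is a parent of WetGrass.
So Humidity ∈ MB(WetGrass).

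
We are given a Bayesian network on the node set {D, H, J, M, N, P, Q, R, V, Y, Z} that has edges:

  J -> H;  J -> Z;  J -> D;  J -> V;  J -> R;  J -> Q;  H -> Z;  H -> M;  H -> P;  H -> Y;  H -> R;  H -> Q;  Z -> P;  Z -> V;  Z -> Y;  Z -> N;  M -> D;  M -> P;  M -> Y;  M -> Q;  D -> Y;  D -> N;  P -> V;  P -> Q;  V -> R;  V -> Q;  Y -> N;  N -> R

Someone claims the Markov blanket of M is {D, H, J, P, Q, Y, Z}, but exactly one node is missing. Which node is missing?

V

The Markov blanket of a node is its parents, its children, and the other parents of its children.
Pa(M) = {H}.
M has children D, P, Q, Y.
Other parents of M's children:
  parents(D) \ {M} = {J}.
  parents(P) \ {M} = {H, Z}.
  Y also has parents D, H, Z.
  Q's other parents are H, J, P, V.
MB(M) = {D, H, J, P, Q, V, Y, Z}.
Comparing with the claimed set, V is missing.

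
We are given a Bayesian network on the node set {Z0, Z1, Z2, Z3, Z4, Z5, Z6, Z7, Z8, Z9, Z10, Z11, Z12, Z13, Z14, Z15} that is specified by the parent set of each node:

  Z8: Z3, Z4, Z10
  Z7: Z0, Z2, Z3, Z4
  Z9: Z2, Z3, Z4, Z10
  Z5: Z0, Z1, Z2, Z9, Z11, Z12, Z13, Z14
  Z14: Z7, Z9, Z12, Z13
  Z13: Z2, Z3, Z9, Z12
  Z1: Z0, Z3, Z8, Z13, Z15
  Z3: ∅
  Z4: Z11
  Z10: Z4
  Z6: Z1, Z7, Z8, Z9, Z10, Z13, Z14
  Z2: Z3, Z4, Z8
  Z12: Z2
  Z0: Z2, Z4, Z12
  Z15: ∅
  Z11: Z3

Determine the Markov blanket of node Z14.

The Markov blanket of a node is its parents, its children, and the other parents of its children.
Parents of Z14: Z7, Z9, Z12, Z13.
Ch(Z14) = {Z5, Z6}.
Parents of each child, excluding Z14:
  Z5 also has parents Z0, Z1, Z2, Z9, Z11, Z12, Z13.
  Z6 also has parents Z1, Z7, Z8, Z9, Z10, Z13.
MB(Z14) = {Z0, Z1, Z2, Z5, Z6, Z7, Z8, Z9, Z10, Z11, Z12, Z13}.

{Z0, Z1, Z2, Z5, Z6, Z7, Z8, Z9, Z10, Z11, Z12, Z13}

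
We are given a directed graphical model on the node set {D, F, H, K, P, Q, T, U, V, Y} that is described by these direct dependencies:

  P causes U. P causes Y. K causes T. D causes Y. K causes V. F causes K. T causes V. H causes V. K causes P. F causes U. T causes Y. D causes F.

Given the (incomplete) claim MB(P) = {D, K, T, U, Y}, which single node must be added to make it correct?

A node's Markov blanket = Pa ∪ Ch ∪ (parents of Ch other than the node itself).
Pa(P) = {K}.
P's children: U, Y.
Co-parents of P (other parents of its children):
  parents(U) \ {P} = {F}.
  Y's other parents are D, T.
MB(P) = {D, F, K, T, U, Y}.
Comparing with the claimed set, F is missing.

F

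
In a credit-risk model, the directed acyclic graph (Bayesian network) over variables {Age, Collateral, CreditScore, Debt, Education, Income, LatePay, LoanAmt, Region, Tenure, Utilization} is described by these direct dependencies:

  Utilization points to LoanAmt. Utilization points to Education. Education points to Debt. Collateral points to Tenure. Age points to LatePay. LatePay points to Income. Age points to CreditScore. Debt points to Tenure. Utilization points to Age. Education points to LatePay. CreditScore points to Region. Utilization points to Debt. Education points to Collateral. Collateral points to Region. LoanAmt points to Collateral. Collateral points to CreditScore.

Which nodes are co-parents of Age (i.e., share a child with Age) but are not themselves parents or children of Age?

Children of Age: CreditScore, LatePay.
  CreditScore: Collateral
  LatePay: Education
Excluding nodes already adjacent to Age (CreditScore, LatePay, Utilization), the co-parent-only contribution is {Collateral, Education}.

{Collateral, Education}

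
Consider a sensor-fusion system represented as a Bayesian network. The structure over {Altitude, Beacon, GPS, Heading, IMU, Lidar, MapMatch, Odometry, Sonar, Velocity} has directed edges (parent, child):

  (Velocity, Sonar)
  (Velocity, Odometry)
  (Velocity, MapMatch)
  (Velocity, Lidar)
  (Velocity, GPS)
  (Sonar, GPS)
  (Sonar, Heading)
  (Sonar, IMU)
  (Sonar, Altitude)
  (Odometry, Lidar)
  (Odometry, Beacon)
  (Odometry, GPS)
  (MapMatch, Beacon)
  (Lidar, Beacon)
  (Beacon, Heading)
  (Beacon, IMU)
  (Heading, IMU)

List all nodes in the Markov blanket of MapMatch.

MapMatch has parent Velocity.
MapMatch's children: Beacon.
For each child, the remaining parents (spouses of MapMatch):
  Beacon: Lidar, Odometry
Union: {Velocity} ∪ {Beacon} ∪ {Lidar, Odometry} = {Beacon, Lidar, Odometry, Velocity}.

{Beacon, Lidar, Odometry, Velocity}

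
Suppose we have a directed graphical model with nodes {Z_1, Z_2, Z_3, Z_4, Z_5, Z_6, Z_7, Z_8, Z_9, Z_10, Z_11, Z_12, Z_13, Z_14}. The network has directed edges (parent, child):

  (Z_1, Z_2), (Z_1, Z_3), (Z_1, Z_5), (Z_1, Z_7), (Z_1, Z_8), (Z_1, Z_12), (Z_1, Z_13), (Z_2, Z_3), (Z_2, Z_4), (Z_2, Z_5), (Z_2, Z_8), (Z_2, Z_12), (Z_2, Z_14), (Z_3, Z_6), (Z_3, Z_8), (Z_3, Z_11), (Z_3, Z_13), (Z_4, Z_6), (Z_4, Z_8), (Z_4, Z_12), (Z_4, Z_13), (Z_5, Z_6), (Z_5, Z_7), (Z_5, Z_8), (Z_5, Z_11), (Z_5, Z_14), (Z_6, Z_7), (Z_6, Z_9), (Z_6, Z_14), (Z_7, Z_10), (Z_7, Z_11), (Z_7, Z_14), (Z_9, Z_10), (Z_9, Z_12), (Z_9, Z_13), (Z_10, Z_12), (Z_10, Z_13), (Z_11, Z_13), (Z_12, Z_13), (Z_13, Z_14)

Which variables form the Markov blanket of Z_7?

{Z_1, Z_2, Z_3, Z_5, Z_6, Z_9, Z_10, Z_11, Z_13, Z_14}

Pa(Z_7) = {Z_1, Z_5, Z_6}.
Z_7 has children Z_10, Z_11, Z_14.
Co-parents of Z_7 (other parents of its children):
  Z_10 also has parent Z_9.
  Z_11 also has parents Z_3, Z_5.
  parents(Z_14) \ {Z_7} = {Z_2, Z_5, Z_6, Z_13}.
Union: {Z_1, Z_5, Z_6} ∪ {Z_10, Z_11, Z_14} ∪ {Z_2, Z_3, Z_5, Z_6, Z_9, Z_13} = {Z_1, Z_2, Z_3, Z_5, Z_6, Z_9, Z_10, Z_11, Z_13, Z_14}.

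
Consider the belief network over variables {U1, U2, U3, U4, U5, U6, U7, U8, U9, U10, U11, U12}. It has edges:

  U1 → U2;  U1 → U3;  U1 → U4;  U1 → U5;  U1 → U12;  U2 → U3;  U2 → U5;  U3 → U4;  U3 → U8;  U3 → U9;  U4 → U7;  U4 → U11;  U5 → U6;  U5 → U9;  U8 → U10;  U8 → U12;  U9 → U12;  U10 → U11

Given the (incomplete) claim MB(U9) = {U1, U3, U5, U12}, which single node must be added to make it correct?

Recall MB(v) = parents ∪ children ∪ spouses, where spouses are the other parents of v's children.
Ch(U9) = {U12}.
Parents of U9: U3, U5.
Other parents of U9's children:
  U12: U1, U8
MB(U9) = {U1, U3, U5, U8, U12}.
Comparing with the claimed set, U8 is missing.

U8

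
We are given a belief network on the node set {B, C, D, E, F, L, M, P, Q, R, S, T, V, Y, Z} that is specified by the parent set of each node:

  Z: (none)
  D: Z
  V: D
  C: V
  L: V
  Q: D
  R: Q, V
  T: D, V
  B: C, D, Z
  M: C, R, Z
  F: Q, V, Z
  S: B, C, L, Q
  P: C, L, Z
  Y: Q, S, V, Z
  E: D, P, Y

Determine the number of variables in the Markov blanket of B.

By definition, MB(B) is built from B's parents, B's children, and the co-parents of B.
B's parents: C, D, Z.
B's children: S.
Co-parents of B (other parents of its children):
  S also has parents C, L, Q.
MB(B) = {C, D, L, Q, S, Z}, which has 6 nodes.

6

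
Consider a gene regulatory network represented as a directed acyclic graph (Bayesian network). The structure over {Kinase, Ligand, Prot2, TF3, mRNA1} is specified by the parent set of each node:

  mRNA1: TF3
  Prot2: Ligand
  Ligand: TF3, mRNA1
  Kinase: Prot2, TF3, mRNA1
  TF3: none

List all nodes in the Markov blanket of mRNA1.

Recall MB(v) = parents ∪ children ∪ spouses, where spouses are the other parents of v's children.
Pa(mRNA1) = {TF3}.
Ch(mRNA1) = {Kinase, Ligand}.
Parents of each child, excluding mRNA1:
  Ligand: TF3
  Kinase: Prot2, TF3
MB(mRNA1) = {Kinase, Ligand, Prot2, TF3}.

{Kinase, Ligand, Prot2, TF3}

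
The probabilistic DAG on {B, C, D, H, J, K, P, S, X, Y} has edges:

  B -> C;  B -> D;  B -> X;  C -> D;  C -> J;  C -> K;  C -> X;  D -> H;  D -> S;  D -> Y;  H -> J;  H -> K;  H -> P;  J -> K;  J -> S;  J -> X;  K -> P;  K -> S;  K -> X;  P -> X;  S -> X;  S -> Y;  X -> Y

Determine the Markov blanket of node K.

The Markov blanket of a node is its parents, its children, and the other parents of its children.
Pa(K) = {C, H, J}.
Children of K: P, S, X.
For each child, the remaining parents (spouses of K):
  P: H
  S: D, J
  X: B, C, J, P, S
Union: {C, H, J} ∪ {P, S, X} ∪ {B, C, D, H, J, P, S} = {B, C, D, H, J, P, S, X}.

{B, C, D, H, J, P, S, X}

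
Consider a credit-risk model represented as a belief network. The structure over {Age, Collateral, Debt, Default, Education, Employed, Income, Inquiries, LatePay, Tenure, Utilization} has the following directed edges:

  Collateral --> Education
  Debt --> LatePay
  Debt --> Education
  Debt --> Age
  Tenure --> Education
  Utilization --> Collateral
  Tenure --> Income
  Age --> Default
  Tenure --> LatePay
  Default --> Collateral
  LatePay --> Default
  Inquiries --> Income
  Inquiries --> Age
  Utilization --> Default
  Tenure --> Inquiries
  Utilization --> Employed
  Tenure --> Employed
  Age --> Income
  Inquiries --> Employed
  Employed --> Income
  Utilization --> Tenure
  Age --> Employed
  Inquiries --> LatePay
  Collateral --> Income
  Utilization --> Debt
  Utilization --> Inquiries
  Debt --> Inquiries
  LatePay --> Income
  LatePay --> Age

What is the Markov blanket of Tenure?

A node's Markov blanket = Pa ∪ Ch ∪ (parents of Ch other than the node itself).
Tenure's parents: Utilization.
Ch(Tenure) = {Education, Employed, Income, Inquiries, LatePay}.
Parents of each child, excluding Tenure:
  Inquiries also has parents Debt, Utilization.
  LatePay also has parents Debt, Inquiries.
  Employed also has parents Age, Inquiries, Utilization.
  Education also has parents Collateral, Debt.
  Income's other parents are Age, Collateral, Employed, Inquiries, LatePay.
MB(Tenure) = {Age, Collateral, Debt, Education, Employed, Income, Inquiries, LatePay, Utilization}.

{Age, Collateral, Debt, Education, Employed, Income, Inquiries, LatePay, Utilization}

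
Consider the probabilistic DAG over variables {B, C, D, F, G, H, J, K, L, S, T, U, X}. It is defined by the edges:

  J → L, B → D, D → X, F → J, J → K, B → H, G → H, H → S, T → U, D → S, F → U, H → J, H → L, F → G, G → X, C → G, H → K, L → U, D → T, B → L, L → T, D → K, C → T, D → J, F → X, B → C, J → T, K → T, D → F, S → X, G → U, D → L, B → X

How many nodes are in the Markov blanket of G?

Children of G: H, U, X.
G has parents C, F.
Co-parents of G (other parents of its children):
  H's other parent is B.
  U also has parents F, L, T.
  X also has parents B, D, F, S.
MB(G) = {B, C, D, F, H, L, S, T, U, X}, which has 10 nodes.

10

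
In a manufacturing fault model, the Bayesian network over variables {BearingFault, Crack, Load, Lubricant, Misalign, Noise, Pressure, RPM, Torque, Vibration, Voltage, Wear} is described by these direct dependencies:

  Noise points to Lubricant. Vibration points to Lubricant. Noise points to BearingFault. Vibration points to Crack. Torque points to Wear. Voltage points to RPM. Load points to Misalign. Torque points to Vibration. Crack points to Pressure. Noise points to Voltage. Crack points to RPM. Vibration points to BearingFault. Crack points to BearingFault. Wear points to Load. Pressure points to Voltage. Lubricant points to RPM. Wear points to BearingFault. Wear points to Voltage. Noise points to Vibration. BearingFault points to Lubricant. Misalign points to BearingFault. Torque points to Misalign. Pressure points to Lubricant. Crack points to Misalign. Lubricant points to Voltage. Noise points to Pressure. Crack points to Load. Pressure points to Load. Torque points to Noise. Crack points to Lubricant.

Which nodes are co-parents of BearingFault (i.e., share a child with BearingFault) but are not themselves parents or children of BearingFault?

Children of BearingFault: Lubricant.
  Lubricant also has parents Crack, Noise, Pressure, Vibration.
Excluding nodes already adjacent to BearingFault (Crack, Lubricant, Misalign, Noise, Vibration, Wear), the co-parent-only contribution is {Pressure}.

{Pressure}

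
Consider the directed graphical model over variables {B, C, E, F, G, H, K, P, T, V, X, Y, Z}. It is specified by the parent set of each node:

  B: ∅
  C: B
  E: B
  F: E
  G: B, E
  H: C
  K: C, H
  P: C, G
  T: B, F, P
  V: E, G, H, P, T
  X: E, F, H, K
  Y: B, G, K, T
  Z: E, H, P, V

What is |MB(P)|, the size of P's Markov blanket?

9

Recall MB(v) = parents ∪ children ∪ spouses, where spouses are the other parents of v's children.
Pa(P) = {C, G}.
P has children T, V, Z.
For each child, the remaining parents (spouses of P):
  T also has parents B, F.
  parents(V) \ {P} = {E, G, H, T}.
  Z also has parents E, H, V.
MB(P) = {B, C, E, F, G, H, T, V, Z}, which has 9 nodes.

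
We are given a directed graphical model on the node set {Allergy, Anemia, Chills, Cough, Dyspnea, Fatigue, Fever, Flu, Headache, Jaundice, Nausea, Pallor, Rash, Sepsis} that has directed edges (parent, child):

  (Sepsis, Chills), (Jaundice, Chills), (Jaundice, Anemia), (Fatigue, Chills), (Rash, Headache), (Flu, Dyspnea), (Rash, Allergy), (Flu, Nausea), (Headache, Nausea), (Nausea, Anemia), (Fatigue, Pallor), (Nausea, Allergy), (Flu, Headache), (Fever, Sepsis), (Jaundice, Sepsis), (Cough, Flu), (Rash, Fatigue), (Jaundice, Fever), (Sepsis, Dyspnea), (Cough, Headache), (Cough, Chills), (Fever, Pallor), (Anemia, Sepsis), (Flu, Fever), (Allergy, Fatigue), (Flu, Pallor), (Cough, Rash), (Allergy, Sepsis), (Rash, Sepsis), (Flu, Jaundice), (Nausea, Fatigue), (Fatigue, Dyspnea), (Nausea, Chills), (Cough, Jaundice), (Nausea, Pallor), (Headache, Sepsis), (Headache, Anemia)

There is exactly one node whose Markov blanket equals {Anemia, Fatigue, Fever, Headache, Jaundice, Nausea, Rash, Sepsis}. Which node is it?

Allergy

The target node must have every member of {Anemia, Fatigue, Fever, Headache, Jaundice, Nausea, Rash, Sepsis} as a parent, child, or co-parent, and no others.
Parents of Allergy: Nausea, Rash; children: Fatigue, Sepsis; co-parents: Anemia, Fever, Headache, Jaundice, Nausea, Rash.
These exactly cover the given set, so the node is Allergy.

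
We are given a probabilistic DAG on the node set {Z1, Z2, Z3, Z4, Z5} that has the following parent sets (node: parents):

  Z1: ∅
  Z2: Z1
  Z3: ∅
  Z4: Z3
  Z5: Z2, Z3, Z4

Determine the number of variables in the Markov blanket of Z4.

3

Z4 has parent Z3.
Ch(Z4) = {Z5}.
For each child, the remaining parents (spouses of Z4):
  parents(Z5) \ {Z4} = {Z2, Z3}.
MB(Z4) = {Z2, Z3, Z5}, which has 3 nodes.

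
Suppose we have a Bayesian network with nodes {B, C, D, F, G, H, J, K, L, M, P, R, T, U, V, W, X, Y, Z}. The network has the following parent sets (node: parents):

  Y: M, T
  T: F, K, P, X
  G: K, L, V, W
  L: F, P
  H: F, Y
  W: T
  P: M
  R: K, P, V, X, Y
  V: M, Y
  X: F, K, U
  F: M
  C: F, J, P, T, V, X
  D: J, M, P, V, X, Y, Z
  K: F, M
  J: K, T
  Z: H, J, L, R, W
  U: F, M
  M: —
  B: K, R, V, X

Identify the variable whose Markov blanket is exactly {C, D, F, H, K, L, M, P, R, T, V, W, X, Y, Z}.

The target node must have every member of {C, D, F, H, K, L, M, P, R, T, V, W, X, Y, Z} as a parent, child, or co-parent, and no others.
Parents of J: K, T; children: C, D, Z; co-parents: F, H, L, M, P, R, T, V, W, X, Y, Z.
These exactly cover the given set, so the node is J.

J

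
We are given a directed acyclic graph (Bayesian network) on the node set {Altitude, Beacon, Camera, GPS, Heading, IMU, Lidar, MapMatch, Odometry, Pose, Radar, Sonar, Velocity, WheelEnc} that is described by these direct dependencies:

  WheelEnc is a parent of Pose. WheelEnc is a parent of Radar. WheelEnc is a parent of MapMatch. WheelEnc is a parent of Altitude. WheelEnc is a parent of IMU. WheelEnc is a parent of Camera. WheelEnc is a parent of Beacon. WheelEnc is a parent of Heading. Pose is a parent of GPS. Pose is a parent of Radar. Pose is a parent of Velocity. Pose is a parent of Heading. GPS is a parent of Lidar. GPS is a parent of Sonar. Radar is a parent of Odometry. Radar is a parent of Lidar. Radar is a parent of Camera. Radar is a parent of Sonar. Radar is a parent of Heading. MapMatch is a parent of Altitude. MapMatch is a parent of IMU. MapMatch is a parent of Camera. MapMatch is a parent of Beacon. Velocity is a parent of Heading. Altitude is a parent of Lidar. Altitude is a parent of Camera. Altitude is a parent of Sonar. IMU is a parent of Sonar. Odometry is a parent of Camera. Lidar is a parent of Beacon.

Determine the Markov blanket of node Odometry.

{Altitude, Camera, MapMatch, Radar, WheelEnc}

Odometry has parent Radar.
Odometry has child Camera.
Other parents of Odometry's children:
  Camera also has parents Altitude, MapMatch, Radar, WheelEnc.
Union: {Radar} ∪ {Camera} ∪ {Altitude, MapMatch, Radar, WheelEnc} = {Altitude, Camera, MapMatch, Radar, WheelEnc}.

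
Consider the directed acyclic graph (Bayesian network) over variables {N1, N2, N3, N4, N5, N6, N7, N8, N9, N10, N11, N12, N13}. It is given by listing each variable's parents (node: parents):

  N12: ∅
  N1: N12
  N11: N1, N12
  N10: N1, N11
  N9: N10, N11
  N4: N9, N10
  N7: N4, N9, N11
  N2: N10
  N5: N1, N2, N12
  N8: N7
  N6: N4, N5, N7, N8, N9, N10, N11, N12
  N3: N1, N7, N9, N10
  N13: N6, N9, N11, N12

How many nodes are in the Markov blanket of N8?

8

By definition, MB(N8) is built from N8's parents, N8's children, and the co-parents of N8.
Pa(N8) = {N7}.
Ch(N8) = {N6}.
Other parents of N8's children:
  N6's other parents are N4, N5, N7, N9, N10, N11, N12.
MB(N8) = {N4, N5, N6, N7, N9, N10, N11, N12}, which has 8 nodes.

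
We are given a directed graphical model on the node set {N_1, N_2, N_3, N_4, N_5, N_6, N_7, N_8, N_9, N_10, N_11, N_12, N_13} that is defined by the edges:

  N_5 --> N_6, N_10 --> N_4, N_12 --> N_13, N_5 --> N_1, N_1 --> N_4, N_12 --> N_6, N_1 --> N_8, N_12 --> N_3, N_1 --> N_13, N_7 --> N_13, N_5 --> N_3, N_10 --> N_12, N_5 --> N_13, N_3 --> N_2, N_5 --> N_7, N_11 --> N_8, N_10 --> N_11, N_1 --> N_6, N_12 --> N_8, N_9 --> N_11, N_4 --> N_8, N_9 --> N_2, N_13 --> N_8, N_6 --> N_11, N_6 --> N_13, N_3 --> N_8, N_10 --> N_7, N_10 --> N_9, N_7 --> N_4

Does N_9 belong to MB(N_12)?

Pa(N_12) = {N_10}.
Children of N_12: N_3, N_6, N_8, N_13.
Co-parents of N_12 (other parents of its children):
  parents(N_6) \ {N_12} = {N_1, N_5}.
  parents(N_13) \ {N_12} = {N_1, N_5, N_6, N_7}.
  N_3's other parent is N_5.
  N_8's other parents are N_1, N_3, N_4, N_11, N_13.
MB(N_12) = {N_1, N_3, N_4, N_5, N_6, N_7, N_8, N_10, N_11, N_13}; N_9 is not in this set.

No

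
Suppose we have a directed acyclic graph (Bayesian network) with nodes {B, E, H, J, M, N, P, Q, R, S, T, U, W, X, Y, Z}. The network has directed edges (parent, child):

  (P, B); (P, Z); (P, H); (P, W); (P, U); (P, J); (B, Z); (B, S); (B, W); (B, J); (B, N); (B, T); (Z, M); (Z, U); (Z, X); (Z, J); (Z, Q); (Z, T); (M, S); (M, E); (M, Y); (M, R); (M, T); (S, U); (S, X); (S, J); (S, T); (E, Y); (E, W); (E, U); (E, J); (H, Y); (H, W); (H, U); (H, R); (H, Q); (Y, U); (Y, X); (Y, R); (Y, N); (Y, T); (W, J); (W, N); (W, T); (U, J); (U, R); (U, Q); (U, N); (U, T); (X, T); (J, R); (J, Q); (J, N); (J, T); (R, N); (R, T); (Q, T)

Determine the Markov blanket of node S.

Recall MB(v) = parents ∪ children ∪ spouses, where spouses are the other parents of v's children.
Children of S: J, T, U, X.
Pa(S) = {B, M}.
Co-parents of S (other parents of its children):
  U's other parents are E, H, P, Y, Z.
  X's other parents are Y, Z.
  J's other parents are B, E, P, U, W, Z.
  parents(T) \ {S} = {B, J, M, Q, R, U, W, X, Y, Z}.
Union: {B, M} ∪ {J, T, U, X} ∪ {B, E, H, J, M, P, Q, R, U, W, X, Y, Z} = {B, E, H, J, M, P, Q, R, T, U, W, X, Y, Z}.

{B, E, H, J, M, P, Q, R, T, U, W, X, Y, Z}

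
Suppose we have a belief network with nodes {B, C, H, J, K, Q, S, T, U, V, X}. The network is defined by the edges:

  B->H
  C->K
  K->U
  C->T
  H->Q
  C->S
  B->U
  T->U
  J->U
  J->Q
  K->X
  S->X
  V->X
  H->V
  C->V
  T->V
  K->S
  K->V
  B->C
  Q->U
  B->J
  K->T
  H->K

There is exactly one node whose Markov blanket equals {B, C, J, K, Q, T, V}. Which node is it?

The target node must have every member of {B, C, J, K, Q, T, V} as a parent, child, or co-parent, and no others.
Parents of H: B; children: K, Q, V; co-parents: C, J, K, T.
These exactly cover the given set, so the node is H.

H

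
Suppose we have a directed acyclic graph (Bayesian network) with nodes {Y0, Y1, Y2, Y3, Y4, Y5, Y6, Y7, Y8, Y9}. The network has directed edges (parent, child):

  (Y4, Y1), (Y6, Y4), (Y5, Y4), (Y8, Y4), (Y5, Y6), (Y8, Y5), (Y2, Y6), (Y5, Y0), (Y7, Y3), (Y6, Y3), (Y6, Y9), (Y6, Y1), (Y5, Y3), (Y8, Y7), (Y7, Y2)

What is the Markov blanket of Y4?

Recall MB(v) = parents ∪ children ∪ spouses, where spouses are the other parents of v's children.
Pa(Y4) = {Y5, Y6, Y8}.
Y4's children: Y1.
For each child, the remaining parents (spouses of Y4):
  Y1: Y6
So the Markov blanket of Y4 is {Y1, Y5, Y6, Y8}.

{Y1, Y5, Y6, Y8}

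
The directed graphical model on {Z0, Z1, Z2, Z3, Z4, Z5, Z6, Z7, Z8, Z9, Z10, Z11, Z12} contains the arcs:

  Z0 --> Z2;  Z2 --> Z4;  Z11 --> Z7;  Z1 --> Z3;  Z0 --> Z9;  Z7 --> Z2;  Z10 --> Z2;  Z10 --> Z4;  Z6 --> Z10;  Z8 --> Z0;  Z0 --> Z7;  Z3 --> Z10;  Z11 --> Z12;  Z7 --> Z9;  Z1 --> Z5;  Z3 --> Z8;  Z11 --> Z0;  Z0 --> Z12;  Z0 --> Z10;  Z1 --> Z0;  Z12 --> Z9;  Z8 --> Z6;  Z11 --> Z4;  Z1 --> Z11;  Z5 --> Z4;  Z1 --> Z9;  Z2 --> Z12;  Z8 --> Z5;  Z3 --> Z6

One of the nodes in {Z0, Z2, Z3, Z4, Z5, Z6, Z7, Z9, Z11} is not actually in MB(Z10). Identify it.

Z9

Ch(Z10) = {Z2, Z4}.
Parents of Z10: Z0, Z3, Z6.
Co-parents of Z10 (other parents of its children):
  Z2 also has parents Z0, Z7.
  Z4 also has parents Z2, Z5, Z11.
MB(Z10) = {Z0, Z2, Z3, Z4, Z5, Z6, Z7, Z11}.
Z9 is neither a parent, child, nor co-parent of Z10, so it does not belong.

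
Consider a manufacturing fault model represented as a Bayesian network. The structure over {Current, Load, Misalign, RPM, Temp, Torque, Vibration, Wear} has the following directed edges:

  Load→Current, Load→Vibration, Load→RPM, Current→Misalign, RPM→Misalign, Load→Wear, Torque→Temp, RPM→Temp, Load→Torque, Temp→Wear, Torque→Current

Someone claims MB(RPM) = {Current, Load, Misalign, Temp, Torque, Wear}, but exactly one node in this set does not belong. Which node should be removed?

Parents of RPM: Load.
RPM's children: Misalign, Temp.
For each child, the remaining parents (spouses of RPM):
  Temp: Torque
  Misalign: Current
MB(RPM) = {Current, Load, Misalign, Temp, Torque}.
Wear is neither a parent, child, nor co-parent of RPM, so it does not belong.

Wear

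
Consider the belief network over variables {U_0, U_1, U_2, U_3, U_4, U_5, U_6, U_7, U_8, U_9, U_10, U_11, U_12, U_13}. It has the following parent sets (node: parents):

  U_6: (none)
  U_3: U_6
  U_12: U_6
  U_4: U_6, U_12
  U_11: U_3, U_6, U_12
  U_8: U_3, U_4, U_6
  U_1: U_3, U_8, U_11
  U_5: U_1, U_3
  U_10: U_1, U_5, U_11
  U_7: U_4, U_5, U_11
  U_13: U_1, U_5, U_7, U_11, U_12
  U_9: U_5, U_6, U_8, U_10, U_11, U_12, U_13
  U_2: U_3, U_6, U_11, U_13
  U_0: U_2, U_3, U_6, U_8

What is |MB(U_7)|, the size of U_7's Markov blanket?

6

U_7's parents: U_4, U_5, U_11.
U_7's children: U_13.
Parents of each child, excluding U_7:
  U_13 also has parents U_1, U_5, U_11, U_12.
MB(U_7) = {U_1, U_4, U_5, U_11, U_12, U_13}, which has 6 nodes.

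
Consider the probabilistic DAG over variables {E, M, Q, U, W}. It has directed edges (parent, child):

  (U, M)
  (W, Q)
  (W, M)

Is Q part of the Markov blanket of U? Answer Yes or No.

Parents of U: none.
Ch(U) = {M}.
Co-parents of U (other parents of its children):
  M: W
MB(U) = {M, W}; Q is not in this set.

No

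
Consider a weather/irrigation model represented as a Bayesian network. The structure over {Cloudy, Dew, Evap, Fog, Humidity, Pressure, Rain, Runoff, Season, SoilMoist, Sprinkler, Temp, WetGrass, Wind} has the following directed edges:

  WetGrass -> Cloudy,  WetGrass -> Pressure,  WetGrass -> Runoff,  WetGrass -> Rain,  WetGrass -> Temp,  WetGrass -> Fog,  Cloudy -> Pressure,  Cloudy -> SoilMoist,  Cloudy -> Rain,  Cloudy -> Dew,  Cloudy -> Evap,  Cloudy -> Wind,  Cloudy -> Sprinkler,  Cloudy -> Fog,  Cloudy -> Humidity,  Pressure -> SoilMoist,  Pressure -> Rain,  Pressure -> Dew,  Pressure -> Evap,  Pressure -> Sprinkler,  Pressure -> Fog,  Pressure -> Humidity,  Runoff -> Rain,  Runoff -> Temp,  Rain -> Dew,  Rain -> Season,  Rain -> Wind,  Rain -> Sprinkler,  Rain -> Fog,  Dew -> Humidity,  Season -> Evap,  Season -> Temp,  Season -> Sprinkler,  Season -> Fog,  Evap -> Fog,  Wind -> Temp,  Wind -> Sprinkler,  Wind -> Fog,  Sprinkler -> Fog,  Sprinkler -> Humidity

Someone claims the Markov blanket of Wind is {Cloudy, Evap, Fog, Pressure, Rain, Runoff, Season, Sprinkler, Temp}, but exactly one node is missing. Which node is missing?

Recall MB(v) = parents ∪ children ∪ spouses, where spouses are the other parents of v's children.
Wind has children Fog, Sprinkler, Temp.
Wind's parents: Cloudy, Rain.
Other parents of Wind's children:
  parents(Temp) \ {Wind} = {Runoff, Season, WetGrass}.
  parents(Sprinkler) \ {Wind} = {Cloudy, Pressure, Rain, Season}.
  Fog's other parents are Cloudy, Evap, Pressure, Rain, Season, Sprinkler, WetGrass.
MB(Wind) = {Cloudy, Evap, Fog, Pressure, Rain, Runoff, Season, Sprinkler, Temp, WetGrass}.
Comparing with the claimed set, WetGrass is missing.

WetGrass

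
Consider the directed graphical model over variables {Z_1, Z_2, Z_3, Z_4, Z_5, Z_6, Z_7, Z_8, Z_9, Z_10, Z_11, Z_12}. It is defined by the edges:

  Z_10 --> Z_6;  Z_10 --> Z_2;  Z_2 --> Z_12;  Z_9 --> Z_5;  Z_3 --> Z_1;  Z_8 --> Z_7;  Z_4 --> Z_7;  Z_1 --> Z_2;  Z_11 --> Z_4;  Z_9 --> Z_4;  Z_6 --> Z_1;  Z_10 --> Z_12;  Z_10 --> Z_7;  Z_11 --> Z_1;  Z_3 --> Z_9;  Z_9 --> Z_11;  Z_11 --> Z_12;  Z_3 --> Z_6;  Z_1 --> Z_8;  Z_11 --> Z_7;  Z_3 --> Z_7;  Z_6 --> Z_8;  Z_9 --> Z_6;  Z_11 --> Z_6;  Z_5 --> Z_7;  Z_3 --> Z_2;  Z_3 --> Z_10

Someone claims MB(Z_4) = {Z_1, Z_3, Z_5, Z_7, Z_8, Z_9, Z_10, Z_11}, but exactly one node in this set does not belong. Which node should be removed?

Z_1

Ch(Z_4) = {Z_7}.
Z_4 has parents Z_9, Z_11.
Other parents of Z_4's children:
  Z_7 also has parents Z_3, Z_5, Z_8, Z_10, Z_11.
MB(Z_4) = {Z_3, Z_5, Z_7, Z_8, Z_9, Z_10, Z_11}.
Z_1 is neither a parent, child, nor co-parent of Z_4, so it does not belong.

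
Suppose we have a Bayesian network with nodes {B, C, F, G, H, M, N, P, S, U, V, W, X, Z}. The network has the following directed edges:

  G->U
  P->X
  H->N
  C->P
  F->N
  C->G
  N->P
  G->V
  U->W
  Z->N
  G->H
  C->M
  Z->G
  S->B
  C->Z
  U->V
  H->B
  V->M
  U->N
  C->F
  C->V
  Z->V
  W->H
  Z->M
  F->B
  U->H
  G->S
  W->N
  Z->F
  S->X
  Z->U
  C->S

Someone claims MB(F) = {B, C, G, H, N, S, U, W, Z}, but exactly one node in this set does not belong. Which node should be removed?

G

By definition, MB(F) is built from F's parents, F's children, and the co-parents of F.
F has parents C, Z.
Ch(F) = {B, N}.
Parents of each child, excluding F:
  N also has parents H, U, W, Z.
  B also has parents H, S.
MB(F) = {B, C, H, N, S, U, W, Z}.
G is neither a parent, child, nor co-parent of F, so it does not belong.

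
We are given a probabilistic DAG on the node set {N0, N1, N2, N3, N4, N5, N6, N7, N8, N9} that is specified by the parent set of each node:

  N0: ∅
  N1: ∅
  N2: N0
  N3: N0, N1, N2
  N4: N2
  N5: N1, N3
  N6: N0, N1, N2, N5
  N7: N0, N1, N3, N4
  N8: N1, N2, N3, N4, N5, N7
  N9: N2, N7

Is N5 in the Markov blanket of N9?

No

N9 has parents N2, N7.
N9's children: none.
N9 has no children, so there are no co-parents.
MB(N9) = {N2, N7}; N5 is not in this set.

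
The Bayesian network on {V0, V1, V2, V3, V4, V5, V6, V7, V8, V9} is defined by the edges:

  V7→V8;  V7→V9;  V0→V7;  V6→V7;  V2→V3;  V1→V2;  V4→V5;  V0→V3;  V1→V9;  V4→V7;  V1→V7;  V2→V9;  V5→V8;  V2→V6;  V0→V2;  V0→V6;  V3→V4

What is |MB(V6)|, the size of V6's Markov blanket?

The Markov blanket of a node is its parents, its children, and the other parents of its children.
V6 has parents V0, V2.
Ch(V6) = {V7}.
Parents of each child, excluding V6:
  V7 also has parents V0, V1, V4.
MB(V6) = {V0, V1, V2, V4, V7}, which has 5 nodes.

5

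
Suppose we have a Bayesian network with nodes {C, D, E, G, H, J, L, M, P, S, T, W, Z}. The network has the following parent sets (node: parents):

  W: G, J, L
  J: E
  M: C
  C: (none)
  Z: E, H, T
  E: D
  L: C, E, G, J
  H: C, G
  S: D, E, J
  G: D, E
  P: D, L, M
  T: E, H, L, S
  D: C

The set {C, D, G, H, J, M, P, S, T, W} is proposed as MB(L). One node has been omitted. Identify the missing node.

E

Pa(L) = {C, E, G, J}.
Ch(L) = {P, T, W}.
Other parents of L's children:
  P also has parents D, M.
  T's other parents are E, H, S.
  W's other parents are G, J.
MB(L) = {C, D, E, G, H, J, M, P, S, T, W}.
Comparing with the claimed set, E is missing.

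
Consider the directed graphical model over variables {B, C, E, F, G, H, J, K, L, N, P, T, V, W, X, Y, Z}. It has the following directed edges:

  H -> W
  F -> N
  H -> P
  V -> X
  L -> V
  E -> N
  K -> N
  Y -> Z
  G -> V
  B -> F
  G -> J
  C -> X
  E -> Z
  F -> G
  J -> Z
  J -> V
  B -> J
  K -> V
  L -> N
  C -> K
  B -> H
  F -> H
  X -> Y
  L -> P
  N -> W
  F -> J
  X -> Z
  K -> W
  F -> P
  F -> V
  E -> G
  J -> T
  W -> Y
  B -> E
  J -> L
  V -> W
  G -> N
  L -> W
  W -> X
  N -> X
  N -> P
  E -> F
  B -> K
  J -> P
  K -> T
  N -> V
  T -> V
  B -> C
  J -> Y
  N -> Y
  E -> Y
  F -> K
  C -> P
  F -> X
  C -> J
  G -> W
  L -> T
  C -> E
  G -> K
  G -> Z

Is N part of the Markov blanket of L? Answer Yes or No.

N is a child of L.
So N ∈ MB(L).

Yes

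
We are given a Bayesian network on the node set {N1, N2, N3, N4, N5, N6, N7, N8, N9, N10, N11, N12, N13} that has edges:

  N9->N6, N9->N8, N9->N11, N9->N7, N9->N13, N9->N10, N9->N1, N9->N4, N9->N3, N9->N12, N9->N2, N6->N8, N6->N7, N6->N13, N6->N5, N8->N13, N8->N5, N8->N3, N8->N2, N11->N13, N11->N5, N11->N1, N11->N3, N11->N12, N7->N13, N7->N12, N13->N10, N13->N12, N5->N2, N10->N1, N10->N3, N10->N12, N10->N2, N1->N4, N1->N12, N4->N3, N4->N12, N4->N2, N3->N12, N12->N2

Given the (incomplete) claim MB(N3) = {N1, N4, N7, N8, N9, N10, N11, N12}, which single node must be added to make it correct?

N13

N3 has parents N4, N8, N9, N10, N11.
Children of N3: N12.
Parents of each child, excluding N3:
  N12: N1, N4, N7, N9, N10, N11, N13
MB(N3) = {N1, N4, N7, N8, N9, N10, N11, N12, N13}.
Comparing with the claimed set, N13 is missing.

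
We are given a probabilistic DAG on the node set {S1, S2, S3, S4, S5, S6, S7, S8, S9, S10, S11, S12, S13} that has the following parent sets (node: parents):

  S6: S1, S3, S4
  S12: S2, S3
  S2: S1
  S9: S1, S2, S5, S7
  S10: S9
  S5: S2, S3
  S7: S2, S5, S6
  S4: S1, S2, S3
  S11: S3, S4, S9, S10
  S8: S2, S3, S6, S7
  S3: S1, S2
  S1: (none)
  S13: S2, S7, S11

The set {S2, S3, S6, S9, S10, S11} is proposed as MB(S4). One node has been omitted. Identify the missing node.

The Markov blanket of a node is its parents, its children, and the other parents of its children.
Pa(S4) = {S1, S2, S3}.
Ch(S4) = {S6, S11}.
Other parents of S4's children:
  S6 also has parents S1, S3.
  S11's other parents are S3, S9, S10.
MB(S4) = {S1, S2, S3, S6, S9, S10, S11}.
Comparing with the claimed set, S1 is missing.

S1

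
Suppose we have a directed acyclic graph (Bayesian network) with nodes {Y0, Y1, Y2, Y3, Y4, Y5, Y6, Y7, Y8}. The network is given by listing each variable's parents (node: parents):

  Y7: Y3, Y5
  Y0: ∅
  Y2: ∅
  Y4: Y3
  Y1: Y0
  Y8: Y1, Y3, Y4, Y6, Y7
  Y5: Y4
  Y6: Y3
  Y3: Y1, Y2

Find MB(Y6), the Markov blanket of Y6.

{Y1, Y3, Y4, Y7, Y8}

Pa(Y6) = {Y3}.
Y6's children: Y8.
Other parents of Y6's children:
  Y8: Y1, Y3, Y4, Y7
Union: {Y3} ∪ {Y8} ∪ {Y1, Y3, Y4, Y7} = {Y1, Y3, Y4, Y7, Y8}.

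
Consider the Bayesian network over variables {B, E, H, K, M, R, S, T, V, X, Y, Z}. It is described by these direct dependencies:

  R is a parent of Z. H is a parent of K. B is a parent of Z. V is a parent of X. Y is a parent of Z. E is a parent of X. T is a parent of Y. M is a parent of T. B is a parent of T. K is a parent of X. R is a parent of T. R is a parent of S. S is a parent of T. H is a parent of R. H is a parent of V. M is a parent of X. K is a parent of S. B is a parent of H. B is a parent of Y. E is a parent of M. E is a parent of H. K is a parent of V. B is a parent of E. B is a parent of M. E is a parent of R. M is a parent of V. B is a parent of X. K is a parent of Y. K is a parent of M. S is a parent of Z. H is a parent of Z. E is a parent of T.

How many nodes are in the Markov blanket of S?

By definition, MB(S) is built from S's parents, S's children, and the co-parents of S.
S has parents K, R.
S has children T, Z.
For each child, the remaining parents (spouses of S):
  T also has parents B, E, M, R.
  parents(Z) \ {S} = {B, H, R, Y}.
MB(S) = {B, E, H, K, M, R, T, Y, Z}, which has 9 nodes.

9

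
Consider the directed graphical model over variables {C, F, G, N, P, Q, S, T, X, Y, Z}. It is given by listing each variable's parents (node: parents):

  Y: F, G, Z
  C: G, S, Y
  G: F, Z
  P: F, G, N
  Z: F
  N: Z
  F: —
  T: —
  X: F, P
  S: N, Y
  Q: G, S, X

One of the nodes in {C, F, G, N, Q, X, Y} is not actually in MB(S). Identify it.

F

Pa(S) = {N, Y}.
Children of S: C, Q.
For each child, the remaining parents (spouses of S):
  Q also has parents G, X.
  C's other parents are G, Y.
MB(S) = {C, G, N, Q, X, Y}.
F is neither a parent, child, nor co-parent of S, so it does not belong.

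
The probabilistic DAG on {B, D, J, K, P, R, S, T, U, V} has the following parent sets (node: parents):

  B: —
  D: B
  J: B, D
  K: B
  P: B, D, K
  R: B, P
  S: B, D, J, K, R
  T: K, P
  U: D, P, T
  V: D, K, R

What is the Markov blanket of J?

A node's Markov blanket = Pa ∪ Ch ∪ (parents of Ch other than the node itself).
J has parents B, D.
Ch(J) = {S}.
Parents of each child, excluding J:
  S's other parents are B, D, K, R.
So the Markov blanket of J is {B, D, K, R, S}.

{B, D, K, R, S}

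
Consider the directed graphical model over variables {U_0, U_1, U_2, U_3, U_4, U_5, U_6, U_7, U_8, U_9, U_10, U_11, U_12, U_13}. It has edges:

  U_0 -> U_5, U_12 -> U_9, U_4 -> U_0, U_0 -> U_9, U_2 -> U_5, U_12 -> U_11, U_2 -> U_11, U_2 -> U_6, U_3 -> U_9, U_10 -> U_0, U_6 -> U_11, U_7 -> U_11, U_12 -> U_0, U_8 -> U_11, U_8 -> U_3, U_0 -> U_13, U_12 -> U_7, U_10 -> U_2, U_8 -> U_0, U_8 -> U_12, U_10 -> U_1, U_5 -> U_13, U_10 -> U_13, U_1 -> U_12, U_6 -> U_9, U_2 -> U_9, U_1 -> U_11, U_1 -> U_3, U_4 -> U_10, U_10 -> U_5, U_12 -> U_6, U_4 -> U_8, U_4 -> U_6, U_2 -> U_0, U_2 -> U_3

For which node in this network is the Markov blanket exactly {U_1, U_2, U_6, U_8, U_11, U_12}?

The target node must have every member of {U_1, U_2, U_6, U_8, U_11, U_12} as a parent, child, or co-parent, and no others.
Parents of U_7: U_12; children: U_11; co-parents: U_1, U_2, U_6, U_8, U_12.
These exactly cover the given set, so the node is U_7.

U_7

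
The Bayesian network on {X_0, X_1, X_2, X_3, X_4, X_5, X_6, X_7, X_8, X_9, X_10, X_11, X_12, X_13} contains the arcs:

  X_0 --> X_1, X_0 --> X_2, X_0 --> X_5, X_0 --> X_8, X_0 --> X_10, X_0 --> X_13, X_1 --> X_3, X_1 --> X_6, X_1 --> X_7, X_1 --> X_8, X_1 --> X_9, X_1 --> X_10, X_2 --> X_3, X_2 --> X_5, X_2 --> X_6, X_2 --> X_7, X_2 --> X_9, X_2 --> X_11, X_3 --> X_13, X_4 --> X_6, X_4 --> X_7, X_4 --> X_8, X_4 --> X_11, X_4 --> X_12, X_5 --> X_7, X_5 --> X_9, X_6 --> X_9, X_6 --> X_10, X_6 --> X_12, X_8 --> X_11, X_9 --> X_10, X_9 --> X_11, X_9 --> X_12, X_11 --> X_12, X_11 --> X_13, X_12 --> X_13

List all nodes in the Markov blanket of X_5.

X_5's parents: X_0, X_2.
Ch(X_5) = {X_7, X_9}.
Parents of each child, excluding X_5:
  X_7's other parents are X_1, X_2, X_4.
  parents(X_9) \ {X_5} = {X_1, X_2, X_6}.
Union: {X_0, X_2} ∪ {X_7, X_9} ∪ {X_1, X_2, X_4, X_6} = {X_0, X_1, X_2, X_4, X_6, X_7, X_9}.

{X_0, X_1, X_2, X_4, X_6, X_7, X_9}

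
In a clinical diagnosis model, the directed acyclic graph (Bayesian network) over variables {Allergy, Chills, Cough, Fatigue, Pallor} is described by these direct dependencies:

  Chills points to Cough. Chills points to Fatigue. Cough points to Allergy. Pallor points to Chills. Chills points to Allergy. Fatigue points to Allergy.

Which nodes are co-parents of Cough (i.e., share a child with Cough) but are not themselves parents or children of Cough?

Children of Cough: Allergy.
  Allergy also has parents Chills, Fatigue.
Excluding nodes already adjacent to Cough (Allergy, Chills), the co-parent-only contribution is {Fatigue}.

{Fatigue}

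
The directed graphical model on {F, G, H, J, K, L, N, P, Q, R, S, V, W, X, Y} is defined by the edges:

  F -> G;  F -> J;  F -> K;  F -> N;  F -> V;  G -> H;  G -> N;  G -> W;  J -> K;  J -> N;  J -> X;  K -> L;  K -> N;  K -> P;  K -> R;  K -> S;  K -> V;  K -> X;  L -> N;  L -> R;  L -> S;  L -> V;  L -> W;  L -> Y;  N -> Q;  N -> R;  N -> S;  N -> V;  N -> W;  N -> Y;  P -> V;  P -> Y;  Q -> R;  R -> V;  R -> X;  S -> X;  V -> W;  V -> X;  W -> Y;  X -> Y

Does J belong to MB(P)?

No

Parents of P: K.
P has children V, Y.
For each child, the remaining parents (spouses of P):
  V also has parents F, K, L, N, R.
  Y also has parents L, N, W, X.
MB(P) = {F, K, L, N, R, V, W, X, Y}; J is not in this set.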